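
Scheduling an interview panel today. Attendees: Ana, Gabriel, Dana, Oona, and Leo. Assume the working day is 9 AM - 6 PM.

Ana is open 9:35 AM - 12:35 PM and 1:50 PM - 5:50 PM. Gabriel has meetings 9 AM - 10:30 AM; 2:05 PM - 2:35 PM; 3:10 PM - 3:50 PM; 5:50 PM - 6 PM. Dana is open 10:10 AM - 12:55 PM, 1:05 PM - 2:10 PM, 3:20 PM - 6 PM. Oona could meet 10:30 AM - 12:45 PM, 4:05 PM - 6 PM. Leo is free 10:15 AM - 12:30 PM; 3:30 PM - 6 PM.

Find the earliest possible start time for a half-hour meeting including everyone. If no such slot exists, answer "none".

Ana free: 09:35-12:35, 13:50-17:50.
Gabriel free: 10:30-14:05, 14:35-15:10, 15:50-17:50 (invert busy blocks within the working day).
Dana free: 10:10-12:55, 13:05-14:10, 15:20-18:00.
Oona free: 10:30-12:45, 16:05-18:00.
Leo free: 10:15-12:30, 15:30-18:00.
Ana ∩ Gabriel: 10:30-12:35, 13:50-14:05, 14:35-15:10, 15:50-17:50.
Ana ∩ Gabriel ∩ Dana: 10:30-12:35, 13:50-14:05, 15:50-17:50.
Ana ∩ Gabriel ∩ Dana ∩ Oona: 10:30-12:35, 16:05-17:50.
Ana ∩ Gabriel ∩ Dana ∩ Oona ∩ Leo: 10:30-12:30, 16:05-17:50.
The first common window of at least 30 minutes is 10:30-12:30, so the earliest start is 10:30.

10:30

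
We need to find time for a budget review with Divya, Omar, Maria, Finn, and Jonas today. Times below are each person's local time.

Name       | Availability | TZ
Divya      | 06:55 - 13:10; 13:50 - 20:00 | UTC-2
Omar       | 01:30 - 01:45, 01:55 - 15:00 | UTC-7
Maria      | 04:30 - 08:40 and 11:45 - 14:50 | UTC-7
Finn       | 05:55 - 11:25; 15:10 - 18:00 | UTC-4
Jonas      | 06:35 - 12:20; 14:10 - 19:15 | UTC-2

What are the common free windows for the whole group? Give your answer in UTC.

Divya in UTC: 08:55-15:10, 15:50-22:00 (add 2h to convert from UTC-2).
Omar in UTC: 08:30-08:45, 08:55-22:00 (add 7h to convert from UTC-7).
Maria in UTC: 11:30-15:40, 18:45-21:50 (add 7h to convert from UTC-7).
Finn in UTC: 09:55-15:25, 19:10-22:00 (add 4h to convert from UTC-4).
Jonas in UTC: 08:35-14:20, 16:10-21:15 (add 2h to convert from UTC-2).
Divya ∩ Omar: 08:55-15:10, 15:50-22:00.
Divya ∩ Omar ∩ Maria: 11:30-15:10, 18:45-21:50.
Divya ∩ Omar ∩ Maria ∩ Finn: 11:30-15:10, 19:10-21:50.
Divya ∩ Omar ∩ Maria ∩ Finn ∩ Jonas: 11:30-14:20, 19:10-21:15.

11:30-14:20, 19:10-21:15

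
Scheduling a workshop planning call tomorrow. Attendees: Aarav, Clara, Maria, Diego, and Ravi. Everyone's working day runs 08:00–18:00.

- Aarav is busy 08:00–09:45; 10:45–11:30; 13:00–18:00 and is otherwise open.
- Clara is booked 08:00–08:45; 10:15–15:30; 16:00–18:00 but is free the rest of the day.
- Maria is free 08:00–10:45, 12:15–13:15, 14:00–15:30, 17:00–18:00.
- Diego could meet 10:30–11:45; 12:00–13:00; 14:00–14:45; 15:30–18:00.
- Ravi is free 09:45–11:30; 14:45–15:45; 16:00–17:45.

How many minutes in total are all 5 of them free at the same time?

0

Aarav free: 09:45-10:45, 11:30-13:00 (invert busy blocks within the working day).
Clara free: 08:45-10:15, 15:30-16:00 (invert busy blocks within the working day).
Maria free: 08:00-10:45, 12:15-13:15, 14:00-15:30, 17:00-18:00.
Diego free: 10:30-11:45, 12:00-13:00, 14:00-14:45, 15:30-18:00.
Ravi free: 09:45-11:30, 14:45-15:45, 16:00-17:45.
Aarav ∩ Clara: 09:45-10:15.
Aarav ∩ Clara ∩ Maria: 09:45-10:15.
Aarav ∩ Clara ∩ Maria ∩ Diego: ∅.
Aarav ∩ Clara ∩ Maria ∩ Diego ∩ Ravi: ∅.
There is no time when everyone is free.
There is no common window, so the total is 0 minutes.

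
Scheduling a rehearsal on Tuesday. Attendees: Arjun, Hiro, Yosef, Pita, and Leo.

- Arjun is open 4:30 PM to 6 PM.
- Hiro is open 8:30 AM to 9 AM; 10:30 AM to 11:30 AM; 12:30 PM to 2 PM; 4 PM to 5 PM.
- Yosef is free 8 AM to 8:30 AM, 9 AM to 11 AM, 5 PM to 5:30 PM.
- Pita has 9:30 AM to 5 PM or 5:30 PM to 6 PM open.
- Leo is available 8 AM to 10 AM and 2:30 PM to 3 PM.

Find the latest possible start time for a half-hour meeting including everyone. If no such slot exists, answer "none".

Arjun ∩ Hiro: 16:30-17:00.
Arjun ∩ Hiro ∩ Yosef: ∅.
Arjun ∩ Hiro ∩ Yosef ∩ Pita: ∅.
Arjun ∩ Hiro ∩ Yosef ∩ Pita ∩ Leo: ∅.
There is no time when everyone is free.
No common window is at least 30 minutes long.

none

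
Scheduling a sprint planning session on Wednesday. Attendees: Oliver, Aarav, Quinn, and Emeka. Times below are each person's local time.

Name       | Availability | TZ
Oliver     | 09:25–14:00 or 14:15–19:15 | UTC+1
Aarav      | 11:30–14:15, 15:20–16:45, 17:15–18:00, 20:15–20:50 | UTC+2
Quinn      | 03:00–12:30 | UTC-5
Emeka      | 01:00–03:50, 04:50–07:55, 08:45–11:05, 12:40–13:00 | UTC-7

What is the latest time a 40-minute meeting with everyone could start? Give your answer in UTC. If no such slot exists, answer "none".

14:05

Oliver in UTC: 08:25-13:00, 13:15-18:15 (subtract 1h to convert from UTC+1).
Aarav in UTC: 09:30-12:15, 13:20-14:45, 15:15-16:00, 18:15-18:50 (subtract 2h to convert from UTC+2).
Quinn in UTC: 08:00-17:30 (add 5h to convert from UTC-5).
Emeka in UTC: 08:00-10:50, 11:50-14:55, 15:45-18:05, 19:40-20:00 (add 7h to convert from UTC-7).
Oliver ∩ Aarav: 09:30-12:15, 13:20-14:45, 15:15-16:00.
Oliver ∩ Aarav ∩ Quinn: 09:30-12:15, 13:20-14:45, 15:15-16:00.
Oliver ∩ Aarav ∩ Quinn ∩ Emeka: 09:30-10:50, 11:50-12:15, 13:20-14:45, 15:45-16:00.
The last common window of at least 40 minutes is 13:20-14:45; a 40-minute meeting can start as late as 14:05 and still end by 14:45.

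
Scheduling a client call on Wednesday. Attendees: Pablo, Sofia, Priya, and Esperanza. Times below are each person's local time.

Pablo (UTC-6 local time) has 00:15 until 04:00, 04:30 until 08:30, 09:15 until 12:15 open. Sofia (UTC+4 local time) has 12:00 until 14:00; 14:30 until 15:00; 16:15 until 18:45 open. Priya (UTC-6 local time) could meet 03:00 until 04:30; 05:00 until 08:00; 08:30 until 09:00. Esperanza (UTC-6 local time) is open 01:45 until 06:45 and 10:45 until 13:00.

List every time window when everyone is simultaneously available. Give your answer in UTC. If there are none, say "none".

09:00-10:00, 12:15-12:45

Pablo in UTC: 06:15-10:00, 10:30-14:30, 15:15-18:15 (add 6h to convert from UTC-6).
Sofia in UTC: 08:00-10:00, 10:30-11:00, 12:15-14:45 (subtract 4h to convert from UTC+4).
Priya in UTC: 09:00-10:30, 11:00-14:00, 14:30-15:00 (add 6h to convert from UTC-6).
Esperanza in UTC: 07:45-12:45, 16:45-19:00 (add 6h to convert from UTC-6).
Pablo ∩ Sofia: 08:00-10:00, 10:30-11:00, 12:15-14:30.
Pablo ∩ Sofia ∩ Priya: 09:00-10:00, 12:15-14:00.
Pablo ∩ Sofia ∩ Priya ∩ Esperanza: 09:00-10:00, 12:15-12:45.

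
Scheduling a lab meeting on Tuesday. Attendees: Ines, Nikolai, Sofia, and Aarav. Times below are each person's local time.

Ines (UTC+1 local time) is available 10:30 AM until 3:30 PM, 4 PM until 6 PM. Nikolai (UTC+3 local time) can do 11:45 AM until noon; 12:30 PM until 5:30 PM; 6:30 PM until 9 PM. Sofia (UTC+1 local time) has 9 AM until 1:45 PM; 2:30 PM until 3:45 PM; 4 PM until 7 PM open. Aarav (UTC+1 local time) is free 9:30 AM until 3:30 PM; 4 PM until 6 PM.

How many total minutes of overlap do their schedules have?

345

Ines in UTC: 09:30-14:30, 15:00-17:00 (subtract 1h to convert from UTC+1).
Nikolai in UTC: 08:45-09:00, 09:30-14:30, 15:30-18:00 (subtract 3h to convert from UTC+3).
Sofia in UTC: 08:00-12:45, 13:30-14:45, 15:00-18:00 (subtract 1h to convert from UTC+1).
Aarav in UTC: 08:30-14:30, 15:00-17:00 (subtract 1h to convert from UTC+1).
Ines ∩ Nikolai: 09:30-14:30, 15:30-17:00.
Ines ∩ Nikolai ∩ Sofia: 09:30-12:45, 13:30-14:30, 15:30-17:00.
Ines ∩ Nikolai ∩ Sofia ∩ Aarav: 09:30-12:45, 13:30-14:30, 15:30-17:00.
Summing the common windows: 195 + 60 + 90 = 345 minutes.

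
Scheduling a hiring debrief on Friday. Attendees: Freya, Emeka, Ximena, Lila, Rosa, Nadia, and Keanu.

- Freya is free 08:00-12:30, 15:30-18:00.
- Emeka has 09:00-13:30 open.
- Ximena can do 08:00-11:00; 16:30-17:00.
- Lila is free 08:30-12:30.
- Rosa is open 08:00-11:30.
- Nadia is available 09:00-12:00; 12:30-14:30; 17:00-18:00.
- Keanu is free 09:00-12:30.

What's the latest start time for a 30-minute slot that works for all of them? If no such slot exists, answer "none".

Freya ∩ Emeka: 09:00-12:30.
Freya ∩ Emeka ∩ Ximena: 09:00-11:00.
Freya ∩ Emeka ∩ Ximena ∩ Lila: 09:00-11:00.
Freya ∩ Emeka ∩ Ximena ∩ Lila ∩ Rosa: 09:00-11:00.
Freya ∩ Emeka ∩ Ximena ∩ Lila ∩ Rosa ∩ Nadia: 09:00-11:00.
Freya ∩ Emeka ∩ Ximena ∩ Lila ∩ Rosa ∩ Nadia ∩ Keanu: 09:00-11:00.
So the common availability across everyone is 09:00-11:00.
The last common window of at least 30 minutes is 09:00-11:00; a 30-minute meeting can start as late as 10:30 and still end by 11:00.

10:30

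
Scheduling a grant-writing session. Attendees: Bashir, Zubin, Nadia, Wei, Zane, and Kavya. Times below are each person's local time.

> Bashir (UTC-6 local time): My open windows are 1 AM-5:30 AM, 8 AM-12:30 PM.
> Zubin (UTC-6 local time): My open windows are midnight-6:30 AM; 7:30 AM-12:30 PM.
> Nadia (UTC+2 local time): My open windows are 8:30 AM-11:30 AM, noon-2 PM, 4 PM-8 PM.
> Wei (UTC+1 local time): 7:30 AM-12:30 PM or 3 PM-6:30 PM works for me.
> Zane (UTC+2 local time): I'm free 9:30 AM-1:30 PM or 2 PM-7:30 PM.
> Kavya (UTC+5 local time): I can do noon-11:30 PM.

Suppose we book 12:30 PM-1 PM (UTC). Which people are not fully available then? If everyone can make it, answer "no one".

Bashir, Nadia, Wei, Zubin

Bashir in UTC: 07:00-11:30, 14:00-18:30 (add 6h to convert from UTC-6).
Zubin in UTC: 06:00-12:30, 13:30-18:30 (add 6h to convert from UTC-6).
Nadia in UTC: 06:30-09:30, 10:00-12:00, 14:00-18:00 (subtract 2h to convert from UTC+2).
Wei in UTC: 06:30-11:30, 14:00-17:30 (subtract 1h to convert from UTC+1).
Zane in UTC: 07:30-11:30, 12:00-17:30 (subtract 2h to convert from UTC+2).
Kavya in UTC: 07:00-18:30 (subtract 5h to convert from UTC+5).
Bashir: not fully free for 12:30-13:00. Zubin: not fully free for 12:30-13:00. Nadia: not fully free for 12:30-13:00. Wei: not fully free for 12:30-13:00. Zane: free for 12:30-13:00. Kavya: free for 12:30-13:00.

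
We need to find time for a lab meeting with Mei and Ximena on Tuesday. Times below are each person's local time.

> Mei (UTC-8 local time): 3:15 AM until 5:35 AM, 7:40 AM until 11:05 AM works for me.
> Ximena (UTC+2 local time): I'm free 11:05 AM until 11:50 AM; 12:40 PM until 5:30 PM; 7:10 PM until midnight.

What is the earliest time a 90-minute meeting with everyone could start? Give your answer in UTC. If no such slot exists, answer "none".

Mei in UTC: 11:15-13:35, 15:40-19:05 (add 8h to convert from UTC-8).
Ximena in UTC: 09:05-09:50, 10:40-15:30, 17:10-22:00 (subtract 2h to convert from UTC+2).
Mei ∩ Ximena: 11:15-13:35, 17:10-19:05.
So the common availability across everyone is 11:15-13:35, 17:10-19:05.
The first common window of at least 90 minutes is 11:15-13:35, so the earliest start is 11:15.

11:15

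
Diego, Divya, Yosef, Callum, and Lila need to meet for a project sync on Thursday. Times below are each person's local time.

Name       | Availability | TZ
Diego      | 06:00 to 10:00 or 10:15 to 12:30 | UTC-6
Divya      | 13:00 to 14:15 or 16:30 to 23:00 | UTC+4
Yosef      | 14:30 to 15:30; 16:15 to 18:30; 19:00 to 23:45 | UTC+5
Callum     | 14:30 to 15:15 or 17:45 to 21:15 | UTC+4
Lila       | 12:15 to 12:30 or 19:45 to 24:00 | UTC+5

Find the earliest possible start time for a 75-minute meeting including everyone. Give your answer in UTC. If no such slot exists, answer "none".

14:45

Diego in UTC: 12:00-16:00, 16:15-18:30 (add 6h to convert from UTC-6).
Divya in UTC: 09:00-10:15, 12:30-19:00 (subtract 4h to convert from UTC+4).
Yosef in UTC: 09:30-10:30, 11:15-13:30, 14:00-18:45 (subtract 5h to convert from UTC+5).
Callum in UTC: 10:30-11:15, 13:45-17:15 (subtract 4h to convert from UTC+4).
Lila in UTC: 07:15-07:30, 14:45-19:00 (subtract 5h to convert from UTC+5).
Diego ∩ Divya: 12:30-16:00, 16:15-18:30.
Diego ∩ Divya ∩ Yosef: 12:30-13:30, 14:00-16:00, 16:15-18:30.
Diego ∩ Divya ∩ Yosef ∩ Callum: 14:00-16:00, 16:15-17:15.
Diego ∩ Divya ∩ Yosef ∩ Callum ∩ Lila: 14:45-16:00, 16:15-17:15.
The first common window of at least 75 minutes is 14:45-16:00, so the earliest start is 14:45.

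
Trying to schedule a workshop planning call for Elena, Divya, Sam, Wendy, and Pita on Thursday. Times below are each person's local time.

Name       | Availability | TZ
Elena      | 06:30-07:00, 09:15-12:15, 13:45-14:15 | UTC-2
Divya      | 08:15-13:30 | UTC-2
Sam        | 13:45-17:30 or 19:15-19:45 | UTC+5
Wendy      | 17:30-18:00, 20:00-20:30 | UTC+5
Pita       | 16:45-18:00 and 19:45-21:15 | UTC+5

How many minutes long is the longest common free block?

Elena in UTC: 08:30-09:00, 11:15-14:15, 15:45-16:15 (add 2h to convert from UTC-2).
Divya in UTC: 10:15-15:30 (add 2h to convert from UTC-2).
Sam in UTC: 08:45-12:30, 14:15-14:45 (subtract 5h to convert from UTC+5).
Wendy in UTC: 12:30-13:00, 15:00-15:30 (subtract 5h to convert from UTC+5).
Pita in UTC: 11:45-13:00, 14:45-16:15 (subtract 5h to convert from UTC+5).
Elena ∩ Divya: 11:15-14:15.
Elena ∩ Divya ∩ Sam: 11:15-12:30.
Elena ∩ Divya ∩ Sam ∩ Wendy: ∅.
Elena ∩ Divya ∩ Sam ∩ Wendy ∩ Pita: ∅.
There is no time when everyone is free.
No common window exists, so the longest block is 0 minutes.

0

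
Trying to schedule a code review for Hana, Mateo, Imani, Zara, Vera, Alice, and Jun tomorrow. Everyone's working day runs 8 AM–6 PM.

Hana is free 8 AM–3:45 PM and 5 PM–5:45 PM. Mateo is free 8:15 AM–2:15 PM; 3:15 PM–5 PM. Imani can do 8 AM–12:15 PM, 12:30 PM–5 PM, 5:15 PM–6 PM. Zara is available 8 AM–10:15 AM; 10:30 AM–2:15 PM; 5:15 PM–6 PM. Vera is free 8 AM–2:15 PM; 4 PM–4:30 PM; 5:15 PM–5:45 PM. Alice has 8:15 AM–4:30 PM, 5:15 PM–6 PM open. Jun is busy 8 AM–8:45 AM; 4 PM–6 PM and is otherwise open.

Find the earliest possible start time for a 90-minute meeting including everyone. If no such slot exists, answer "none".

08:45

Hana free: 08:00-15:45, 17:00-17:45.
Mateo free: 08:15-14:15, 15:15-17:00.
Imani free: 08:00-12:15, 12:30-17:00, 17:15-18:00.
Zara free: 08:00-10:15, 10:30-14:15, 17:15-18:00.
Vera free: 08:00-14:15, 16:00-16:30, 17:15-17:45.
Alice free: 08:15-16:30, 17:15-18:00.
Jun free: 08:45-16:00 (invert busy blocks within the working day).
Hana ∩ Mateo: 08:15-14:15, 15:15-15:45.
Hana ∩ Mateo ∩ Imani: 08:15-12:15, 12:30-14:15, 15:15-15:45.
Hana ∩ Mateo ∩ Imani ∩ Zara: 08:15-10:15, 10:30-12:15, 12:30-14:15.
Hana ∩ Mateo ∩ Imani ∩ Zara ∩ Vera: 08:15-10:15, 10:30-12:15, 12:30-14:15.
Hana ∩ Mateo ∩ Imani ∩ Zara ∩ Vera ∩ Alice: 08:15-10:15, 10:30-12:15, 12:30-14:15.
Hana ∩ Mateo ∩ Imani ∩ Zara ∩ Vera ∩ Alice ∩ Jun: 08:45-10:15, 10:30-12:15, 12:30-14:15.
The first common window of at least 90 minutes is 08:45-10:15, so the earliest start is 08:45.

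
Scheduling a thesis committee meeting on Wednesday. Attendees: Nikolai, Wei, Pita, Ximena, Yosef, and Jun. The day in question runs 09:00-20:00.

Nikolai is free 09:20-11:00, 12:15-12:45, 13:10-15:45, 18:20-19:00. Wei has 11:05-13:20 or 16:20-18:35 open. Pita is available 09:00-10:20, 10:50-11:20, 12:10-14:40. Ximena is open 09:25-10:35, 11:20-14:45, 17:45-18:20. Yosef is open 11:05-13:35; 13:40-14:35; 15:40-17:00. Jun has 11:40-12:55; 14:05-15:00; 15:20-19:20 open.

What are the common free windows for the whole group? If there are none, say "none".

Nikolai ∩ Wei: 12:15-12:45, 13:10-13:20, 18:20-18:35.
Nikolai ∩ Wei ∩ Pita: 12:15-12:45, 13:10-13:20.
Nikolai ∩ Wei ∩ Pita ∩ Ximena: 12:15-12:45, 13:10-13:20.
Nikolai ∩ Wei ∩ Pita ∩ Ximena ∩ Yosef: 12:15-12:45, 13:10-13:20.
Nikolai ∩ Wei ∩ Pita ∩ Ximena ∩ Yosef ∩ Jun: 12:15-12:45.

12:15-12:45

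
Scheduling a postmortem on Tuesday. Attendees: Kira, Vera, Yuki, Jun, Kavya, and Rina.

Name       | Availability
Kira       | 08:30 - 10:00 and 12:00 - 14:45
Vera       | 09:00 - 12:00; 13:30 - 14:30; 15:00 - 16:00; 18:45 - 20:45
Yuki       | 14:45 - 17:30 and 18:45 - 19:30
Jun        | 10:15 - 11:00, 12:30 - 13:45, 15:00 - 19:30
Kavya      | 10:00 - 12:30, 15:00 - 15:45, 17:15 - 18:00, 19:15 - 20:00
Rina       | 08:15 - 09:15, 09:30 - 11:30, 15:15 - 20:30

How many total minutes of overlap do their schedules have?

Kira ∩ Vera: 09:00-10:00, 13:30-14:30.
Kira ∩ Vera ∩ Yuki: ∅.
Kira ∩ Vera ∩ Yuki ∩ Jun: ∅.
Kira ∩ Vera ∩ Yuki ∩ Jun ∩ Kavya: ∅.
Kira ∩ Vera ∩ Yuki ∩ Jun ∩ Kavya ∩ Rina: ∅.
There is no time when everyone is free.
There is no common window, so the total is 0 minutes.

0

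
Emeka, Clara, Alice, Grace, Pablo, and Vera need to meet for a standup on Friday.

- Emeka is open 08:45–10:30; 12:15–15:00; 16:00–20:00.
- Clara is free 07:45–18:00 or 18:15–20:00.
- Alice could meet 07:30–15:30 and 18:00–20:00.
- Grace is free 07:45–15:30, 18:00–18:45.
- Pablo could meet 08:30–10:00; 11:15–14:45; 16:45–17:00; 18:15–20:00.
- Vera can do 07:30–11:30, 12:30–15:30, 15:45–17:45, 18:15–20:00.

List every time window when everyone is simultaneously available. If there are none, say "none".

08:45-10:00, 12:30-14:45, 18:15-18:45

Emeka ∩ Clara: 08:45-10:30, 12:15-15:00, 16:00-18:00, 18:15-20:00.
Emeka ∩ Clara ∩ Alice: 08:45-10:30, 12:15-15:00, 18:15-20:00.
Emeka ∩ Clara ∩ Alice ∩ Grace: 08:45-10:30, 12:15-15:00, 18:15-18:45.
Emeka ∩ Clara ∩ Alice ∩ Grace ∩ Pablo: 08:45-10:00, 12:15-14:45, 18:15-18:45.
Emeka ∩ Clara ∩ Alice ∩ Grace ∩ Pablo ∩ Vera: 08:45-10:00, 12:30-14:45, 18:15-18:45.
So the common availability across everyone is 08:45-10:00, 12:30-14:45, 18:15-18:45.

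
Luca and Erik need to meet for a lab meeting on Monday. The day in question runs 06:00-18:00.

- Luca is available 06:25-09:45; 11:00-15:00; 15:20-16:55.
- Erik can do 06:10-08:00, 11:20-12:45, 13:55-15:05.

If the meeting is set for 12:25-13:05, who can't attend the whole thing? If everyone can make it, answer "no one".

Erik

Luca: free for 12:25-13:05. Erik: not fully free for 12:25-13:05.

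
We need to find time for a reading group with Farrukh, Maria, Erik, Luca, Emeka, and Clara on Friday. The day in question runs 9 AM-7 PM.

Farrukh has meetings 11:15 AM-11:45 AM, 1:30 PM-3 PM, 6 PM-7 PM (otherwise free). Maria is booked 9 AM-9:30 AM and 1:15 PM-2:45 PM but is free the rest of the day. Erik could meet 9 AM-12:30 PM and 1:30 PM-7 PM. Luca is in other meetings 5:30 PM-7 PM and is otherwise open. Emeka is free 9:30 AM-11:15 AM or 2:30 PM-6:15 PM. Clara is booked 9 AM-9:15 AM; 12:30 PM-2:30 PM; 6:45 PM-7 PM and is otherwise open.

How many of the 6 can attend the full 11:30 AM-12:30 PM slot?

Farrukh free: 09:00-11:15, 11:45-13:30, 15:00-18:00 (invert busy blocks within the working day).
Maria free: 09:30-13:15, 14:45-19:00 (invert busy blocks within the working day).
Erik free: 09:00-12:30, 13:30-19:00.
Luca free: 09:00-17:30 (invert busy blocks within the working day).
Emeka free: 09:30-11:15, 14:30-18:15.
Clara free: 09:15-12:30, 14:30-18:45 (invert busy blocks within the working day).
Maria, Erik, Luca, and Clara can make the full 11:30-12:30 slot — that's 4.

4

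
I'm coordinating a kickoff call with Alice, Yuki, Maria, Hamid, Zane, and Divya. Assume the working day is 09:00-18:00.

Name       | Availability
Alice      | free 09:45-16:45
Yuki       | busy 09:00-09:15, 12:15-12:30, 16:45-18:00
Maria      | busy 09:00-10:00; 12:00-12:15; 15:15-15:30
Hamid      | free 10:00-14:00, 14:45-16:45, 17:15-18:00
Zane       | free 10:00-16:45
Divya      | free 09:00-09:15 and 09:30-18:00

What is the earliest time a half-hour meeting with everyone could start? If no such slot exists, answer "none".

Alice free: 09:45-16:45.
Yuki free: 09:15-12:15, 12:30-16:45 (invert busy blocks within the working day).
Maria free: 10:00-12:00, 12:15-15:15, 15:30-18:00 (invert busy blocks within the working day).
Hamid free: 10:00-14:00, 14:45-16:45, 17:15-18:00.
Zane free: 10:00-16:45.
Divya free: 09:00-09:15, 09:30-18:00.
Alice ∩ Yuki: 09:45-12:15, 12:30-16:45.
Alice ∩ Yuki ∩ Maria: 10:00-12:00, 12:30-15:15, 15:30-16:45.
Alice ∩ Yuki ∩ Maria ∩ Hamid: 10:00-12:00, 12:30-14:00, 14:45-15:15, 15:30-16:45.
Alice ∩ Yuki ∩ Maria ∩ Hamid ∩ Zane: 10:00-12:00, 12:30-14:00, 14:45-15:15, 15:30-16:45.
Alice ∩ Yuki ∩ Maria ∩ Hamid ∩ Zane ∩ Divya: 10:00-12:00, 12:30-14:00, 14:45-15:15, 15:30-16:45.
So the common availability across everyone is 10:00-12:00, 12:30-14:00, 14:45-15:15, 15:30-16:45.
The first common window of at least 30 minutes is 10:00-12:00, so the earliest start is 10:00.

10:00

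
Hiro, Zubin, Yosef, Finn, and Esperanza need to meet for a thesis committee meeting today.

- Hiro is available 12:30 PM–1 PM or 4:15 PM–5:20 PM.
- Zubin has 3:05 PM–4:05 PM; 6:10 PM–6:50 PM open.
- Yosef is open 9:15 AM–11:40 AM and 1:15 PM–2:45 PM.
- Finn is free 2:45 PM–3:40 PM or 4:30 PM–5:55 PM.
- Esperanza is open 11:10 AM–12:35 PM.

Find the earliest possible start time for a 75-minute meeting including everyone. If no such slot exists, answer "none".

none

Hiro ∩ Zubin: ∅.
Hiro ∩ Zubin ∩ Yosef: ∅.
Hiro ∩ Zubin ∩ Yosef ∩ Finn: ∅.
Hiro ∩ Zubin ∩ Yosef ∩ Finn ∩ Esperanza: ∅.
There is no time when everyone is free.
No common window is at least 75 minutes long.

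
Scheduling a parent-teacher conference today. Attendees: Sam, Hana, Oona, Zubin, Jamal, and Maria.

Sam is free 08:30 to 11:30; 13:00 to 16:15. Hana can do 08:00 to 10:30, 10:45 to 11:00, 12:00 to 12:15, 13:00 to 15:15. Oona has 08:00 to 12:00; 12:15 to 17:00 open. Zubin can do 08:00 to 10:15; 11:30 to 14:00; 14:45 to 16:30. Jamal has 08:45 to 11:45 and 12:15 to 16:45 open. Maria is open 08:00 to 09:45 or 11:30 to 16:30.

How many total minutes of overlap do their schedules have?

Sam ∩ Hana: 08:30-10:30, 10:45-11:00, 13:00-15:15.
Sam ∩ Hana ∩ Oona: 08:30-10:30, 10:45-11:00, 13:00-15:15.
Sam ∩ Hana ∩ Oona ∩ Zubin: 08:30-10:15, 13:00-14:00, 14:45-15:15.
Sam ∩ Hana ∩ Oona ∩ Zubin ∩ Jamal: 08:45-10:15, 13:00-14:00, 14:45-15:15.
Sam ∩ Hana ∩ Oona ∩ Zubin ∩ Jamal ∩ Maria: 08:45-09:45, 13:00-14:00, 14:45-15:15.
Summing the common windows: 60 + 60 + 30 = 150 minutes.

150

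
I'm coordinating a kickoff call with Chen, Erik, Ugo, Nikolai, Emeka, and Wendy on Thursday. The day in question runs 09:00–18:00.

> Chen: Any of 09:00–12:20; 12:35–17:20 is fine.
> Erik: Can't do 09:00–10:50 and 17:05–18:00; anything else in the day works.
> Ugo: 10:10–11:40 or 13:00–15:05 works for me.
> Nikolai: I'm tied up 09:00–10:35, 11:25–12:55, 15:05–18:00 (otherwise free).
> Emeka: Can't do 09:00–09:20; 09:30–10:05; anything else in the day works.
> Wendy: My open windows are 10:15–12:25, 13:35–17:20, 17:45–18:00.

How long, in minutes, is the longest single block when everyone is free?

90

Chen free: 09:00-12:20, 12:35-17:20.
Erik free: 10:50-17:05 (invert busy blocks within the working day).
Ugo free: 10:10-11:40, 13:00-15:05.
Nikolai free: 10:35-11:25, 12:55-15:05 (invert busy blocks within the working day).
Emeka free: 09:20-09:30, 10:05-18:00 (invert busy blocks within the working day).
Wendy free: 10:15-12:25, 13:35-17:20, 17:45-18:00.
Chen ∩ Erik: 10:50-12:20, 12:35-17:05.
Chen ∩ Erik ∩ Ugo: 10:50-11:40, 13:00-15:05.
Chen ∩ Erik ∩ Ugo ∩ Nikolai: 10:50-11:25, 13:00-15:05.
Chen ∩ Erik ∩ Ugo ∩ Nikolai ∩ Emeka: 10:50-11:25, 13:00-15:05.
Chen ∩ Erik ∩ Ugo ∩ Nikolai ∩ Emeka ∩ Wendy: 10:50-11:25, 13:35-15:05.
The longest is 13:35-15:05 at 90 minutes.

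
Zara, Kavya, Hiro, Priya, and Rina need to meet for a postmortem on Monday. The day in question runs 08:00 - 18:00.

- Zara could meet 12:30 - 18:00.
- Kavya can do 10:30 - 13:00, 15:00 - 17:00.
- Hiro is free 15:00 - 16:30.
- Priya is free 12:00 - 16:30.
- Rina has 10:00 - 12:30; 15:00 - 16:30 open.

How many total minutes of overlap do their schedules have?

90

Zara ∩ Kavya: 12:30-13:00, 15:00-17:00.
Zara ∩ Kavya ∩ Hiro: 15:00-16:30.
Zara ∩ Kavya ∩ Hiro ∩ Priya: 15:00-16:30.
Zara ∩ Kavya ∩ Hiro ∩ Priya ∩ Rina: 15:00-16:30.
That's a single block of 90 minutes.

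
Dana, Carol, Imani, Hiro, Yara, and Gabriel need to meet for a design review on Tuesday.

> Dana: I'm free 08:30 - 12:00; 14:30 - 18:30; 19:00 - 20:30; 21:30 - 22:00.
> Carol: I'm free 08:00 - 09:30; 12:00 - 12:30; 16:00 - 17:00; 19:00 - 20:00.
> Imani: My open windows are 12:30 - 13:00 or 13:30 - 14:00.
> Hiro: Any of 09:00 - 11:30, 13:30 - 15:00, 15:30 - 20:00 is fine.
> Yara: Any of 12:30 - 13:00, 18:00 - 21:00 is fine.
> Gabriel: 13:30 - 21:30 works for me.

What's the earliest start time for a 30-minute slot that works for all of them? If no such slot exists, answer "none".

Dana ∩ Carol: 08:30-09:30, 16:00-17:00, 19:00-20:00.
Dana ∩ Carol ∩ Imani: ∅.
Dana ∩ Carol ∩ Imani ∩ Hiro: ∅.
Dana ∩ Carol ∩ Imani ∩ Hiro ∩ Yara: ∅.
Dana ∩ Carol ∩ Imani ∩ Hiro ∩ Yara ∩ Gabriel: ∅.
There is no time when everyone is free.
No common window is at least 30 minutes long.

none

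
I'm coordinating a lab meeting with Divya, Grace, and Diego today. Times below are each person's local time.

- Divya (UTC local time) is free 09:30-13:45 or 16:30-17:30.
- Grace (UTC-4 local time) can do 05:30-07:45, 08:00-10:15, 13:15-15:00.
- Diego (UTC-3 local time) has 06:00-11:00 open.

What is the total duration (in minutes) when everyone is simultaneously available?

Divya in UTC: 09:30-13:45, 16:30-17:30.
Grace in UTC: 09:30-11:45, 12:00-14:15, 17:15-19:00 (add 4h to convert from UTC-4).
Diego in UTC: 09:00-14:00 (add 3h to convert from UTC-3).
Divya ∩ Grace: 09:30-11:45, 12:00-13:45, 17:15-17:30.
Divya ∩ Grace ∩ Diego: 09:30-11:45, 12:00-13:45.
Summing the common windows: 135 + 105 = 240 minutes.

240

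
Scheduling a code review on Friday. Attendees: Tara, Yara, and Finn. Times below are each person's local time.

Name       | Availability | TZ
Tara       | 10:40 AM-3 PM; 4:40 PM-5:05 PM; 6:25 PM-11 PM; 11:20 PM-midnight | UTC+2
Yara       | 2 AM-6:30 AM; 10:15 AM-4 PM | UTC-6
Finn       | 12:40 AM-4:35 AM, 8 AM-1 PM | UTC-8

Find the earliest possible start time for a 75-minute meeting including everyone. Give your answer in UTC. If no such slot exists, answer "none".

Tara in UTC: 08:40-13:00, 14:40-15:05, 16:25-21:00, 21:20-22:00 (subtract 2h to convert from UTC+2).
Yara in UTC: 08:00-12:30, 16:15-22:00 (add 6h to convert from UTC-6).
Finn in UTC: 08:40-12:35, 16:00-21:00 (add 8h to convert from UTC-8).
Tara ∩ Yara: 08:40-12:30, 16:25-21:00, 21:20-22:00.
Tara ∩ Yara ∩ Finn: 08:40-12:30, 16:25-21:00.
The first common window of at least 75 minutes is 08:40-12:30, so the earliest start is 08:40.

08:40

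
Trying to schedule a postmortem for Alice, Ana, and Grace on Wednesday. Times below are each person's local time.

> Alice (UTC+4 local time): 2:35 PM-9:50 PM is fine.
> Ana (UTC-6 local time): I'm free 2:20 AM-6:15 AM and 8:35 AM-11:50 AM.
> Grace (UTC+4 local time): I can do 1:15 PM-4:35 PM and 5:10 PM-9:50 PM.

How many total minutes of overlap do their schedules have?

Alice in UTC: 10:35-17:50 (subtract 4h to convert from UTC+4).
Ana in UTC: 08:20-12:15, 14:35-17:50 (add 6h to convert from UTC-6).
Grace in UTC: 09:15-12:35, 13:10-17:50 (subtract 4h to convert from UTC+4).
Alice ∩ Ana: 10:35-12:15, 14:35-17:50.
Alice ∩ Ana ∩ Grace: 10:35-12:15, 14:35-17:50.
Those are the intersection windows.
Summing the common windows: 100 + 195 = 295 minutes.

295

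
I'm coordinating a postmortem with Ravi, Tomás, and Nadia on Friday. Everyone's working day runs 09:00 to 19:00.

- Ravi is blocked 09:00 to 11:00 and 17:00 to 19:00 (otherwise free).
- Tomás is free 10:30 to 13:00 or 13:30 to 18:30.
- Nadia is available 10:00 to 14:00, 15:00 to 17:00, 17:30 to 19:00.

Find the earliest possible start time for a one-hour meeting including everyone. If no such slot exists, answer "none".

Ravi free: 11:00-17:00 (invert busy blocks within the working day).
Tomás free: 10:30-13:00, 13:30-18:30.
Nadia free: 10:00-14:00, 15:00-17:00, 17:30-19:00.
Ravi ∩ Tomás: 11:00-13:00, 13:30-17:00.
Ravi ∩ Tomás ∩ Nadia: 11:00-13:00, 13:30-14:00, 15:00-17:00.
The first common window of at least 60 minutes is 11:00-13:00, so the earliest start is 11:00.

11:00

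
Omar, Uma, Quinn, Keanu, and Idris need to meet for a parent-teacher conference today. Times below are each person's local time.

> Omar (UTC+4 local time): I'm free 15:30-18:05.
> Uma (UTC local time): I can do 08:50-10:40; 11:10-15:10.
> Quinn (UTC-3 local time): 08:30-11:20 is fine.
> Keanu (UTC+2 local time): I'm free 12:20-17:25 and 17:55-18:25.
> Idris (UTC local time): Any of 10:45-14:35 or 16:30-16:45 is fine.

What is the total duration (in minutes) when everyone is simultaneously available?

Omar in UTC: 11:30-14:05 (subtract 4h to convert from UTC+4).
Uma in UTC: 08:50-10:40, 11:10-15:10.
Quinn in UTC: 11:30-14:20 (add 3h to convert from UTC-3).
Keanu in UTC: 10:20-15:25, 15:55-16:25 (subtract 2h to convert from UTC+2).
Idris in UTC: 10:45-14:35, 16:30-16:45.
Omar ∩ Uma: 11:30-14:05.
Omar ∩ Uma ∩ Quinn: 11:30-14:05.
Omar ∩ Uma ∩ Quinn ∩ Keanu: 11:30-14:05.
Omar ∩ Uma ∩ Quinn ∩ Keanu ∩ Idris: 11:30-14:05.
That's a single block of 155 minutes.

155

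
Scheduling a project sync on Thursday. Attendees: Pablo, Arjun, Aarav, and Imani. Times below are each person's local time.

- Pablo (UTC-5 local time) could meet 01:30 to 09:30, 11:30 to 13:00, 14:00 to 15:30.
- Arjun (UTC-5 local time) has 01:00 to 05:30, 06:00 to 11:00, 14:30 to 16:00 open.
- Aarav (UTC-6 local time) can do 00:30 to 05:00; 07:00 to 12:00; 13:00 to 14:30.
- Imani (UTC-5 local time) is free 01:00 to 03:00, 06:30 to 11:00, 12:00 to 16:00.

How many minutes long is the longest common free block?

Pablo in UTC: 06:30-14:30, 16:30-18:00, 19:00-20:30 (add 5h to convert from UTC-5).
Arjun in UTC: 06:00-10:30, 11:00-16:00, 19:30-21:00 (add 5h to convert from UTC-5).
Aarav in UTC: 06:30-11:00, 13:00-18:00, 19:00-20:30 (add 6h to convert from UTC-6).
Imani in UTC: 06:00-08:00, 11:30-16:00, 17:00-21:00 (add 5h to convert from UTC-5).
Pablo ∩ Arjun: 06:30-10:30, 11:00-14:30, 19:30-20:30.
Pablo ∩ Arjun ∩ Aarav: 06:30-10:30, 13:00-14:30, 19:30-20:30.
Pablo ∩ Arjun ∩ Aarav ∩ Imani: 06:30-08:00, 13:00-14:30, 19:30-20:30.
The longest is 06:30-08:00 at 90 minutes.

90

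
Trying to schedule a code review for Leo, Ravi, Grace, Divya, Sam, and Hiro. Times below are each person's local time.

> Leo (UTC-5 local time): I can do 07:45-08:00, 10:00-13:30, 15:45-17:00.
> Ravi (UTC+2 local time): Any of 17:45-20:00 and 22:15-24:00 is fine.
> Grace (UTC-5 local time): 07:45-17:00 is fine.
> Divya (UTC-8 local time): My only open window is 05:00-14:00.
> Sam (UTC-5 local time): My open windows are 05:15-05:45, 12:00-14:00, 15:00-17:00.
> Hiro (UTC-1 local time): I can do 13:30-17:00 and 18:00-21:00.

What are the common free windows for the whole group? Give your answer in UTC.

Leo in UTC: 12:45-13:00, 15:00-18:30, 20:45-22:00 (add 5h to convert from UTC-5).
Ravi in UTC: 15:45-18:00, 20:15-22:00 (subtract 2h to convert from UTC+2).
Grace in UTC: 12:45-22:00 (add 5h to convert from UTC-5).
Divya in UTC: 13:00-22:00 (add 8h to convert from UTC-8).
Sam in UTC: 10:15-10:45, 17:00-19:00, 20:00-22:00 (add 5h to convert from UTC-5).
Hiro in UTC: 14:30-18:00, 19:00-22:00 (add 1h to convert from UTC-1).
Leo ∩ Ravi: 15:45-18:00, 20:45-22:00.
Leo ∩ Ravi ∩ Grace: 15:45-18:00, 20:45-22:00.
Leo ∩ Ravi ∩ Grace ∩ Divya: 15:45-18:00, 20:45-22:00.
Leo ∩ Ravi ∩ Grace ∩ Divya ∩ Sam: 17:00-18:00, 20:45-22:00.
Leo ∩ Ravi ∩ Grace ∩ Divya ∩ Sam ∩ Hiro: 17:00-18:00, 20:45-22:00.

17:00-18:00, 20:45-22:00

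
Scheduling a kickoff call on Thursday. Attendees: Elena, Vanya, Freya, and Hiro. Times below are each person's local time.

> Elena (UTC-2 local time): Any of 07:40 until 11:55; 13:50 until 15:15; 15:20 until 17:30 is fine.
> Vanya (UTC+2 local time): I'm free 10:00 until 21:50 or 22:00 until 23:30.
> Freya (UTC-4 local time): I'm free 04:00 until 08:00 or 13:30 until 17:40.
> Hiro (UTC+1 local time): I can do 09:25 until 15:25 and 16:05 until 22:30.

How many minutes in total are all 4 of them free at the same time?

Elena in UTC: 09:40-13:55, 15:50-17:15, 17:20-19:30 (add 2h to convert from UTC-2).
Vanya in UTC: 08:00-19:50, 20:00-21:30 (subtract 2h to convert from UTC+2).
Freya in UTC: 08:00-12:00, 17:30-21:40 (add 4h to convert from UTC-4).
Hiro in UTC: 08:25-14:25, 15:05-21:30 (subtract 1h to convert from UTC+1).
Elena ∩ Vanya: 09:40-13:55, 15:50-17:15, 17:20-19:30.
Elena ∩ Vanya ∩ Freya: 09:40-12:00, 17:30-19:30.
Elena ∩ Vanya ∩ Freya ∩ Hiro: 09:40-12:00, 17:30-19:30.
Those are the intersection windows.
Summing the common windows: 140 + 120 = 260 minutes.

260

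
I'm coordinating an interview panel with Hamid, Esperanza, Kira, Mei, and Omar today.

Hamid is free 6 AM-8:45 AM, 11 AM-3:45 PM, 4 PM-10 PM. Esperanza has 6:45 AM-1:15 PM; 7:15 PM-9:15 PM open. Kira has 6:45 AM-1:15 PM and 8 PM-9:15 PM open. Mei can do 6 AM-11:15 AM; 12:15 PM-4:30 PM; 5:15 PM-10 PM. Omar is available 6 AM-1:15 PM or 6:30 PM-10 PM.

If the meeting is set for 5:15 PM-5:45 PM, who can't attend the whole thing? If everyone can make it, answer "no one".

Esperanza, Kira, Omar

Hamid: free for 17:15-17:45. Esperanza: not fully free for 17:15-17:45. Kira: not fully free for 17:15-17:45. Mei: free for 17:15-17:45. Omar: not fully free for 17:15-17:45.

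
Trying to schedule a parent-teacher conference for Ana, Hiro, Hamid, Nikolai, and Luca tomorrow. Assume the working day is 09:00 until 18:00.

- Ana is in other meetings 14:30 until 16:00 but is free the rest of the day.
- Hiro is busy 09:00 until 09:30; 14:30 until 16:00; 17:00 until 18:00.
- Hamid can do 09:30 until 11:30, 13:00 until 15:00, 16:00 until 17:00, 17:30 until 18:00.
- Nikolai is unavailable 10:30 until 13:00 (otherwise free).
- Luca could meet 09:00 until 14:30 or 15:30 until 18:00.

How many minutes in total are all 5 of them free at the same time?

210

Ana free: 09:00-14:30, 16:00-18:00 (invert busy blocks within the working day).
Hiro free: 09:30-14:30, 16:00-17:00 (invert busy blocks within the working day).
Hamid free: 09:30-11:30, 13:00-15:00, 16:00-17:00, 17:30-18:00.
Nikolai free: 09:00-10:30, 13:00-18:00 (invert busy blocks within the working day).
Luca free: 09:00-14:30, 15:30-18:00.
Ana ∩ Hiro: 09:30-14:30, 16:00-17:00.
Ana ∩ Hiro ∩ Hamid: 09:30-11:30, 13:00-14:30, 16:00-17:00.
Ana ∩ Hiro ∩ Hamid ∩ Nikolai: 09:30-10:30, 13:00-14:30, 16:00-17:00.
Ana ∩ Hiro ∩ Hamid ∩ Nikolai ∩ Luca: 09:30-10:30, 13:00-14:30, 16:00-17:00.
Summing the common windows: 60 + 90 + 60 = 210 minutes.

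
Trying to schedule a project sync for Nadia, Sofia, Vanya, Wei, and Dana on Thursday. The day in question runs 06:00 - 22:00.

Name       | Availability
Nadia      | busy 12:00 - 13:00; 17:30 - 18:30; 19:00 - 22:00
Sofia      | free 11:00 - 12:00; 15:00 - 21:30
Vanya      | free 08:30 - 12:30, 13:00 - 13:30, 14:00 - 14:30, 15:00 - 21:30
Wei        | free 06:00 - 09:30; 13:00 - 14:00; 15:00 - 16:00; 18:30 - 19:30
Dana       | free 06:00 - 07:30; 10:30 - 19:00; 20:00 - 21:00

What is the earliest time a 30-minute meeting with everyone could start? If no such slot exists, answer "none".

15:00

Nadia free: 06:00-12:00, 13:00-17:30, 18:30-19:00 (invert busy blocks within the working day).
Sofia free: 11:00-12:00, 15:00-21:30.
Vanya free: 08:30-12:30, 13:00-13:30, 14:00-14:30, 15:00-21:30.
Wei free: 06:00-09:30, 13:00-14:00, 15:00-16:00, 18:30-19:30.
Dana free: 06:00-07:30, 10:30-19:00, 20:00-21:00.
Nadia ∩ Sofia: 11:00-12:00, 15:00-17:30, 18:30-19:00.
Nadia ∩ Sofia ∩ Vanya: 11:00-12:00, 15:00-17:30, 18:30-19:00.
Nadia ∩ Sofia ∩ Vanya ∩ Wei: 15:00-16:00, 18:30-19:00.
Nadia ∩ Sofia ∩ Vanya ∩ Wei ∩ Dana: 15:00-16:00, 18:30-19:00.
So the common availability across everyone is 15:00-16:00, 18:30-19:00.
The first common window of at least 30 minutes is 15:00-16:00, so the earliest start is 15:00.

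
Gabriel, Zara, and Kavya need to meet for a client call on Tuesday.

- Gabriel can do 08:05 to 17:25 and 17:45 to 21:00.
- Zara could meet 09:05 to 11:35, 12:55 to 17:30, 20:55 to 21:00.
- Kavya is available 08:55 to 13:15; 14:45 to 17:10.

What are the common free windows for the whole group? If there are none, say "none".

Gabriel ∩ Zara: 09:05-11:35, 12:55-17:25, 20:55-21:00.
Gabriel ∩ Zara ∩ Kavya: 09:05-11:35, 12:55-13:15, 14:45-17:10.

09:05-11:35, 12:55-13:15, 14:45-17:10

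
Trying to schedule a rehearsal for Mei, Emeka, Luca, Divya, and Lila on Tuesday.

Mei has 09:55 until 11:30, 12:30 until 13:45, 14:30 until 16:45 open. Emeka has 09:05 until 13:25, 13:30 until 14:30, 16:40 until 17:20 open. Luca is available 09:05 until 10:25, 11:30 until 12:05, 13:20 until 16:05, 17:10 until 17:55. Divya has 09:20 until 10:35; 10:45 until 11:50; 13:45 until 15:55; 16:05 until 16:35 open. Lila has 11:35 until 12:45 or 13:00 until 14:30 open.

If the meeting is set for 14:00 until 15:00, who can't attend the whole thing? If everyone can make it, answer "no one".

Emeka, Lila, Mei

Mei: not fully free for 14:00-15:00. Emeka: not fully free for 14:00-15:00. Luca: free for 14:00-15:00. Divya: free for 14:00-15:00. Lila: not fully free for 14:00-15:00.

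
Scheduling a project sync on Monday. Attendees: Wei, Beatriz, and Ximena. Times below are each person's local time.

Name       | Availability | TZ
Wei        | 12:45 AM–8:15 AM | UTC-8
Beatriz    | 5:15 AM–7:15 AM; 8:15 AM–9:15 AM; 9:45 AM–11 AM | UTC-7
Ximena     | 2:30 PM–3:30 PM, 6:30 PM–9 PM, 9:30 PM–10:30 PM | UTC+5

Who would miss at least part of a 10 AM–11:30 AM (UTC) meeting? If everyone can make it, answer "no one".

Beatriz, Ximena

Wei in UTC: 08:45-16:15 (add 8h to convert from UTC-8).
Beatriz in UTC: 12:15-14:15, 15:15-16:15, 16:45-18:00 (add 7h to convert from UTC-7).
Ximena in UTC: 09:30-10:30, 13:30-16:00, 16:30-17:30 (subtract 5h to convert from UTC+5).
Wei: free for 10:00-11:30. Beatriz: not fully free for 10:00-11:30. Ximena: not fully free for 10:00-11:30.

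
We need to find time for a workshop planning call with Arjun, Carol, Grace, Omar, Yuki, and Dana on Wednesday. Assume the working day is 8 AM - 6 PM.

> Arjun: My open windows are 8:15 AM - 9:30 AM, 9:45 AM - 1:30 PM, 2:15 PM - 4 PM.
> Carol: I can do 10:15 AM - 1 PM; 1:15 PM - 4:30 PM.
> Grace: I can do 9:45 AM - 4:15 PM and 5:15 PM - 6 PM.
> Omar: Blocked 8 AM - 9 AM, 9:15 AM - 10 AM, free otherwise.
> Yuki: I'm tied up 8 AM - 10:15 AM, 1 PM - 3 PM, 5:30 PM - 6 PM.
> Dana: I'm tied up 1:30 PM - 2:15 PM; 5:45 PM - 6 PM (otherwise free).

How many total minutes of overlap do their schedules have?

Arjun free: 08:15-09:30, 09:45-13:30, 14:15-16:00.
Carol free: 10:15-13:00, 13:15-16:30.
Grace free: 09:45-16:15, 17:15-18:00.
Omar free: 09:00-09:15, 10:00-18:00 (invert busy blocks within the working day).
Yuki free: 10:15-13:00, 15:00-17:30 (invert busy blocks within the working day).
Dana free: 08:00-13:30, 14:15-17:45 (invert busy blocks within the working day).
Arjun ∩ Carol: 10:15-13:00, 13:15-13:30, 14:15-16:00.
Arjun ∩ Carol ∩ Grace: 10:15-13:00, 13:15-13:30, 14:15-16:00.
Arjun ∩ Carol ∩ Grace ∩ Omar: 10:15-13:00, 13:15-13:30, 14:15-16:00.
Arjun ∩ Carol ∩ Grace ∩ Omar ∩ Yuki: 10:15-13:00, 15:00-16:00.
Arjun ∩ Carol ∩ Grace ∩ Omar ∩ Yuki ∩ Dana: 10:15-13:00, 15:00-16:00.
Summing the common windows: 165 + 60 = 225 minutes.

225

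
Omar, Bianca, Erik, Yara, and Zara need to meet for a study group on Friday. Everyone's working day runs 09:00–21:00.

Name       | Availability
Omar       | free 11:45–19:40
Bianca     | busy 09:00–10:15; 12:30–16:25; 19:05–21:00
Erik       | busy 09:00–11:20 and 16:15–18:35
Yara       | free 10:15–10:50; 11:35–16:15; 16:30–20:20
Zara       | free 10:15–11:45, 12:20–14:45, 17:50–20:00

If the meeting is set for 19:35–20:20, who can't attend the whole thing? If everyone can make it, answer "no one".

Omar free: 11:45-19:40.
Bianca free: 10:15-12:30, 16:25-19:05 (invert busy blocks within the working day).
Erik free: 11:20-16:15, 18:35-21:00 (invert busy blocks within the working day).
Yara free: 10:15-10:50, 11:35-16:15, 16:30-20:20.
Zara free: 10:15-11:45, 12:20-14:45, 17:50-20:00.
Omar: not fully free for 19:35-20:20. Bianca: not fully free for 19:35-20:20. Erik: free for 19:35-20:20. Yara: free for 19:35-20:20. Zara: not fully free for 19:35-20:20.

Bianca, Omar, Zara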